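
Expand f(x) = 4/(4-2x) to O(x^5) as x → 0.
1 + x/2 + x**2/4 + x**3/8 + x**4/16 + O(x**5)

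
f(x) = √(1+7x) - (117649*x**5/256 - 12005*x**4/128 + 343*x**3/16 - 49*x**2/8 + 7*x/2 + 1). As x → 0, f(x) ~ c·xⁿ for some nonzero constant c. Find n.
6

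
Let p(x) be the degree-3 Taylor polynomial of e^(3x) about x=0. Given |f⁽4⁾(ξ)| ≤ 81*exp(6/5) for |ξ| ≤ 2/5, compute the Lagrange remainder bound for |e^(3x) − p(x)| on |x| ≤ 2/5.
54*exp(6/5)/625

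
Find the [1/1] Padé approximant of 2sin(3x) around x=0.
6*x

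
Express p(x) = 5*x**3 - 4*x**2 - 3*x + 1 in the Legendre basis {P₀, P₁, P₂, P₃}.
(-1/3)P₀ + (-8/3)P₂ + (2)P₃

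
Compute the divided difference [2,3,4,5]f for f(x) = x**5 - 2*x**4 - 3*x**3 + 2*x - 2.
94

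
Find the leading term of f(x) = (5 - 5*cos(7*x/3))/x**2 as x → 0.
245/18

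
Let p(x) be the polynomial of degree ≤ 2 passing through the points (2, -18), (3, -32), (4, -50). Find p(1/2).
-9/2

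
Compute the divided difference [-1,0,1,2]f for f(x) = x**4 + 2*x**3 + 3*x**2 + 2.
4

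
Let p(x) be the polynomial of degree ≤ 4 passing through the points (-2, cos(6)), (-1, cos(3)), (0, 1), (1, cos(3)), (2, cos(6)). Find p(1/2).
5*cos(3)/16 - cos(6)/64 + 45/64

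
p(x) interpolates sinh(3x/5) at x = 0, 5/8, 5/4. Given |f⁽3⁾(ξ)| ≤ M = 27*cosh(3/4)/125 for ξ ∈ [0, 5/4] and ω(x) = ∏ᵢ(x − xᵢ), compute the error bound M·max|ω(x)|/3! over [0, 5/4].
sqrt(3)*cosh(3/4)/512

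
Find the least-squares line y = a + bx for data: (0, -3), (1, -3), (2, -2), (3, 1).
a = -37/10, b = 13/10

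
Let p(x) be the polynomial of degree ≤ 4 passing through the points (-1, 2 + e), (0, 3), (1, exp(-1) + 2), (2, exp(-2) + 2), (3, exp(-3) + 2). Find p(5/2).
(-70*exp(2) + 35 + 140*e + (284 - 5*e)*exp(3))*exp(-3)/128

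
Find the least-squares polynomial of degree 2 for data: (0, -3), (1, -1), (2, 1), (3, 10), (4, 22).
-89/35 + (-113/70)x + (27/14)x²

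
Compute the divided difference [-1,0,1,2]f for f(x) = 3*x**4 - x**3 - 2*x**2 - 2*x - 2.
5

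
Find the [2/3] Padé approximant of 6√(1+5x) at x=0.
(525*x**2/8 + 42*x + 6)/(-25*x**3/32 + 45*x**2/16 + 9*x/2 + 1)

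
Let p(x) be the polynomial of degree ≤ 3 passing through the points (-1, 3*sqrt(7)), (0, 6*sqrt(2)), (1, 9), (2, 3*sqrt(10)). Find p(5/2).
-315/16 - 15*sqrt(7)/16 + 63*sqrt(2)/8 + 105*sqrt(10)/16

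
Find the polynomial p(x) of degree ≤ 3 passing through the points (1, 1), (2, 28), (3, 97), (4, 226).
3*x**3 + 3*x**2 - 3*x - 2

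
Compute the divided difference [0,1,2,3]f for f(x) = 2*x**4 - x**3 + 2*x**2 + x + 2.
11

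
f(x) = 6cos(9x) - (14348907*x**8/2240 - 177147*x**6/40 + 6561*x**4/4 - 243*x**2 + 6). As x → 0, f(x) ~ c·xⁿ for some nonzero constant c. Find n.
10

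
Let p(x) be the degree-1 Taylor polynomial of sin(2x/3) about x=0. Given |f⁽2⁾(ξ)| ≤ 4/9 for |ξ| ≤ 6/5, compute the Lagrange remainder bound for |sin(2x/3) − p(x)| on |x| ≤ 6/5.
8/25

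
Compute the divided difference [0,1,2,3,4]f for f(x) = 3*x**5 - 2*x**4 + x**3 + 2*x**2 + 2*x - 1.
28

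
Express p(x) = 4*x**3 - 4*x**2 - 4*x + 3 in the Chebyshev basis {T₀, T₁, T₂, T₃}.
T₀ - T₁ + (-2)T₂ + T₃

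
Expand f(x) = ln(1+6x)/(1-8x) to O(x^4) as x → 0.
6*x + 30*x**2 + 312*x**3 + O(x**4)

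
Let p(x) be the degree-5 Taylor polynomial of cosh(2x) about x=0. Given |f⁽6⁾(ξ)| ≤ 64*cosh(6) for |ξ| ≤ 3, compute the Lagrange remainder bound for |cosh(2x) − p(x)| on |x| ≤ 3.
324*cosh(6)/5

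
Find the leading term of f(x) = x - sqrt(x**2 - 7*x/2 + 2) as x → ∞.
7/4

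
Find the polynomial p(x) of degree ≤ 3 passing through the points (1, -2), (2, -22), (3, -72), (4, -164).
-2*x**3 - 3*x**2 + 3*x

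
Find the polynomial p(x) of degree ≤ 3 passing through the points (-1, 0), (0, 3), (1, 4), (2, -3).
-x**3 - x**2 + 3*x + 3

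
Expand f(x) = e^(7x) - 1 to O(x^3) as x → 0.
7*x + 49*x**2/2 + O(x**3)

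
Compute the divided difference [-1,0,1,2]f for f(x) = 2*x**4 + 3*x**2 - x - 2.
4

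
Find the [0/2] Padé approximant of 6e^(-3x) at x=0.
6/(9*x**2/2 + 3*x + 1)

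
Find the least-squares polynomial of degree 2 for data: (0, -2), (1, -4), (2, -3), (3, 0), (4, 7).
-68/35 + (-123/35)x + (10/7)x²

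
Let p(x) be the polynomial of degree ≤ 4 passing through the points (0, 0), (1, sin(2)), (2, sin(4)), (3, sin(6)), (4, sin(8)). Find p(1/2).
7*sin(6)/32 - 5*sin(8)/128 - 35*sin(4)/64 + 35*sin(2)/32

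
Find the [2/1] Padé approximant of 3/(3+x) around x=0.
1/(x/3 + 1)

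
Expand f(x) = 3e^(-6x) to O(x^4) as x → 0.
3 - 18*x + 54*x**2 - 108*x**3 + O(x**4)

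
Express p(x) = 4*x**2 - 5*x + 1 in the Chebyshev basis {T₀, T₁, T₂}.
(3)T₀ + (-5)T₁ + (2)T₂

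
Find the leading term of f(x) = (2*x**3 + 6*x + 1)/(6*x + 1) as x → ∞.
x**2/3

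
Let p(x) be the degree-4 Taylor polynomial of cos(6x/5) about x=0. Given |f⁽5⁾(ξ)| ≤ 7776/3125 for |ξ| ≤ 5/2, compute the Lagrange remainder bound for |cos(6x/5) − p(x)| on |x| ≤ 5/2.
81/40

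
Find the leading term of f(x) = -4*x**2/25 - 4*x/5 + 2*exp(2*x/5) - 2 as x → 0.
8*x**3/375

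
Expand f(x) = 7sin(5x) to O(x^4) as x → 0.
35*x - 875*x**3/6 + O(x**4)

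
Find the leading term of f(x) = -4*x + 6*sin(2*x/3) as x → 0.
-8*x**3/27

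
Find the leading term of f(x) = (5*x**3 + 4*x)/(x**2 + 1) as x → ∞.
5*x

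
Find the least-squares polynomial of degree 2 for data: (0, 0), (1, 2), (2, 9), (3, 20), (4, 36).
-1/35 + (-1/7)x + (16/7)x²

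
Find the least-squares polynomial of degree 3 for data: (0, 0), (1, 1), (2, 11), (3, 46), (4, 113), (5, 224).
25/126 + (-1513/756)x + (71/252)x² + (49/27)x³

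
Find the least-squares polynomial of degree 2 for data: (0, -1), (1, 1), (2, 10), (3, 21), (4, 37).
-46/35 + (36/35)x + (15/7)x²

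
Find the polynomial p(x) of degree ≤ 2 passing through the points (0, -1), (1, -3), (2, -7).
-x**2 - x - 1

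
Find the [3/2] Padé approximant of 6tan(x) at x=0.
2*x*(15 - x**2)/(5*(1 - 2*x**2/5))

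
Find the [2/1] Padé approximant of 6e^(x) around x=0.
(x**2 + 4*x + 6)/(1 - x/3)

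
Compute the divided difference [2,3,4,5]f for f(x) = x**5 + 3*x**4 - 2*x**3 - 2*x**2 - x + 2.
165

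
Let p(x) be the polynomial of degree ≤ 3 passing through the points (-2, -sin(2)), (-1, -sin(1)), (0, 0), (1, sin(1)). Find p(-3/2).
-7*sin(1)/8 - 5*sin(2)/16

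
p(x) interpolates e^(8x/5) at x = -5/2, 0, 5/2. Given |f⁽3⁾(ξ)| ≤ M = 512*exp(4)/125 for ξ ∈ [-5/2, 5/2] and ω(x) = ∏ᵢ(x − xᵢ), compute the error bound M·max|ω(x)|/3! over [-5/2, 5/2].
64*sqrt(3)*exp(4)/27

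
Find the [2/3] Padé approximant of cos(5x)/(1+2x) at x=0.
(1 - 125*x**2/12)/(25*x**3/6 + 25*x**2/12 + 2*x + 1)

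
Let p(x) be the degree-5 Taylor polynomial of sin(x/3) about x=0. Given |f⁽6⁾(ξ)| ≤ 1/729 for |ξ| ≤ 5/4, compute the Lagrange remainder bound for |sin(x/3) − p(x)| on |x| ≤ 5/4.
3125/429981696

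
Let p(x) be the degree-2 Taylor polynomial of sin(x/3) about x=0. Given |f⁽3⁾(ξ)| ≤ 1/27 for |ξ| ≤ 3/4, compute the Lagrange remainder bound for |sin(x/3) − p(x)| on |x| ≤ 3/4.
1/384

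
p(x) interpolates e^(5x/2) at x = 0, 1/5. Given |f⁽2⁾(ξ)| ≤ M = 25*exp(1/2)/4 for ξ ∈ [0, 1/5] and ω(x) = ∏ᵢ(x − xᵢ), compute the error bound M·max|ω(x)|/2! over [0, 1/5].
exp(1/2)/32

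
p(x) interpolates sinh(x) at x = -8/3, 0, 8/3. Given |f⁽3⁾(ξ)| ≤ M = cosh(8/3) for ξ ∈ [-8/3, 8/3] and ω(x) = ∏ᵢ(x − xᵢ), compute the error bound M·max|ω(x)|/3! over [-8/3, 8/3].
512*sqrt(3)*cosh(8/3)/729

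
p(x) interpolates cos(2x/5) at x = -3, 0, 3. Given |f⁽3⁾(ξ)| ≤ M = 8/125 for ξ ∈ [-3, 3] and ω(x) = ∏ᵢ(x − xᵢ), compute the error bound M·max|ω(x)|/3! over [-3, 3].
8*sqrt(3)/125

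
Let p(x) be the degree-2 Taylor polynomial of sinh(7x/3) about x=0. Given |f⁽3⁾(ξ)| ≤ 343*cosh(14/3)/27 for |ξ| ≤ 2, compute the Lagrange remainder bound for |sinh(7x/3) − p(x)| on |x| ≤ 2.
1372*cosh(14/3)/81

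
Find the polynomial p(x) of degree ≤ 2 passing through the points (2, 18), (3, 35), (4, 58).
3*x**2 + 2*x + 2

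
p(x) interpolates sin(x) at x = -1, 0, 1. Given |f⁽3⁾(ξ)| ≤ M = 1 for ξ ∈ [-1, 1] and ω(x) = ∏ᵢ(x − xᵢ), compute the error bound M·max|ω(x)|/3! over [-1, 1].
sqrt(3)/27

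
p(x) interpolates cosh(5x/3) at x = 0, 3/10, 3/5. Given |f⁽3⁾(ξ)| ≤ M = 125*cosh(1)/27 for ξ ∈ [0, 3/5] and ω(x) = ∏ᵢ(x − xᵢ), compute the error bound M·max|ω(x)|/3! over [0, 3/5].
sqrt(3)*cosh(1)/216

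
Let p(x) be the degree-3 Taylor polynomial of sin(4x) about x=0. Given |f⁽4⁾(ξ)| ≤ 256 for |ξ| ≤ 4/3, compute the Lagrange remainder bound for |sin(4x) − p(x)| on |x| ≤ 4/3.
8192/243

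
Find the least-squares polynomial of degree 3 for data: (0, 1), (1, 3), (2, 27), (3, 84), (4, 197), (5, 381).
7/9 + (-125/189)x + (101/126)x² + (157/54)x³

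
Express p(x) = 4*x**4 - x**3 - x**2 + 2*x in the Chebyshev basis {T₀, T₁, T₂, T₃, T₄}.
T₀ + (5/4)T₁ + (3/2)T₂ + (-1/4)T₃ + (1/2)T₄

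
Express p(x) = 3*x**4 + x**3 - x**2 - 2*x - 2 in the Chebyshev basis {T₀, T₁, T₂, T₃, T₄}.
(-11/8)T₀ + (-5/4)T₁ + T₂ + (1/4)T₃ + (3/8)T₄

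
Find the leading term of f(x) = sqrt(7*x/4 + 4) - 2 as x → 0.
7*x/16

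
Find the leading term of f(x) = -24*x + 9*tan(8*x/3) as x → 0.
512*x**3/9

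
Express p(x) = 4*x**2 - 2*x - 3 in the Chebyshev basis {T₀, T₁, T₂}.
-T₀ + (-2)T₁ + (2)T₂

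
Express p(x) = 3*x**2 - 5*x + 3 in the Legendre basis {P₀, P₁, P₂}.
(4)P₀ + (-5)P₁ + (2)P₂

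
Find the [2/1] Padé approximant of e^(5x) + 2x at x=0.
(5*x**2/6 + 16*x/3 + 1)/(1 - 5*x/3)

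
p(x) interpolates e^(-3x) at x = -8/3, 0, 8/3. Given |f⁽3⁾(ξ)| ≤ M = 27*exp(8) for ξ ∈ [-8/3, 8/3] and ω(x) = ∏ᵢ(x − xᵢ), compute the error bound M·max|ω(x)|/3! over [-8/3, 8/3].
512*sqrt(3)*exp(8)/27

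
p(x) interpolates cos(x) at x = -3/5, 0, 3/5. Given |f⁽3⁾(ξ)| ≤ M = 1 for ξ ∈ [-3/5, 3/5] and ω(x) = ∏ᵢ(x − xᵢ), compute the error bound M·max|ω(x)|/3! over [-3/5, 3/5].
sqrt(3)/125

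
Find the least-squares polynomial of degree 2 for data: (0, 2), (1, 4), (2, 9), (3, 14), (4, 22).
67/35 + (11/7)x + (6/7)x²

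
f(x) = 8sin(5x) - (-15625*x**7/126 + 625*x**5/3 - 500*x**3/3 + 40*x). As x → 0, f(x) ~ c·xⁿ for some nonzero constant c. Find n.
9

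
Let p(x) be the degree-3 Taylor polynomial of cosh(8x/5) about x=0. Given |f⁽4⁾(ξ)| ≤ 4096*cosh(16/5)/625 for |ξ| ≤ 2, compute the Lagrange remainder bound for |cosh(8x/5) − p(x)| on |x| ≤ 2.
8192*cosh(16/5)/1875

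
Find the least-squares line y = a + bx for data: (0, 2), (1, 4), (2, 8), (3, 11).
a = 8/5, b = 31/10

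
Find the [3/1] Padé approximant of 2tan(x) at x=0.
2*x*(x**2 + 3)/3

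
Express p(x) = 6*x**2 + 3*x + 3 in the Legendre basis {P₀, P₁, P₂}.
(5)P₀ + (3)P₁ + (4)P₂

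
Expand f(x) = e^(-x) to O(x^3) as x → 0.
1 - x + x**2/2 + O(x**3)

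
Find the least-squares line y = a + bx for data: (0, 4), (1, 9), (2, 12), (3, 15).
a = 23/5, b = 18/5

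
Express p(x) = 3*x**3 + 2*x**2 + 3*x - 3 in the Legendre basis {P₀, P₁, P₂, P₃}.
(-7/3)P₀ + (24/5)P₁ + (4/3)P₂ + (6/5)P₃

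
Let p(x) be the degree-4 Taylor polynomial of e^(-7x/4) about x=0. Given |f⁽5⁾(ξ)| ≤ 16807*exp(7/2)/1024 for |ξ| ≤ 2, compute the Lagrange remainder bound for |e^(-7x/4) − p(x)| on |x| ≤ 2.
16807*exp(7/2)/3840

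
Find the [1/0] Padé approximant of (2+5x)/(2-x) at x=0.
3*x + 1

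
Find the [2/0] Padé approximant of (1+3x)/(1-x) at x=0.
4*x**2 + 4*x + 1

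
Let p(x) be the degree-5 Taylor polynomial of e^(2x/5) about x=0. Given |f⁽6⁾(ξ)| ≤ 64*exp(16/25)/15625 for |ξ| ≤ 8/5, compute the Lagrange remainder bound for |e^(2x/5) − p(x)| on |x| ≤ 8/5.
1048576*exp(16/25)/10986328125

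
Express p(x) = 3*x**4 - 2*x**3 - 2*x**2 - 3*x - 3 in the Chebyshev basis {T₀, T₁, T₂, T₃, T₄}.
(-23/8)T₀ + (-9/2)T₁ + (1/2)T₂ + (-1/2)T₃ + (3/8)T₄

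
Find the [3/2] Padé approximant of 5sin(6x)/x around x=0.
(30 - 126*x**2)/(9*x**2/5 + 1)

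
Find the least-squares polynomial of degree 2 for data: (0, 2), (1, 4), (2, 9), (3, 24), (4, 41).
74/35 + (-57/35)x + (20/7)x²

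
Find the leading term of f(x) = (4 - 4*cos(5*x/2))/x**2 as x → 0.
25/2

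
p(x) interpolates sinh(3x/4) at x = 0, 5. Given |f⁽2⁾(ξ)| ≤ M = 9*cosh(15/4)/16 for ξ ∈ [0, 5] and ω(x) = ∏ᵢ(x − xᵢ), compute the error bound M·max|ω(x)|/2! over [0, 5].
225*cosh(15/4)/128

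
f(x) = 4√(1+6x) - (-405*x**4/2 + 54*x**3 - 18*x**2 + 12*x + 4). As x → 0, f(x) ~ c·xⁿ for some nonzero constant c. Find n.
5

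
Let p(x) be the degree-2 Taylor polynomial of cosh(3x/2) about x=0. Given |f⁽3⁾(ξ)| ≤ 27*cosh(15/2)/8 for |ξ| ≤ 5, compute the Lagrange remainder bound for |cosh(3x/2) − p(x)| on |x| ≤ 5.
1125*cosh(15/2)/16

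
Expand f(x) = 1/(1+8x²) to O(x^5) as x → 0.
1 - 8*x**2 + 64*x**4 + O(x**5)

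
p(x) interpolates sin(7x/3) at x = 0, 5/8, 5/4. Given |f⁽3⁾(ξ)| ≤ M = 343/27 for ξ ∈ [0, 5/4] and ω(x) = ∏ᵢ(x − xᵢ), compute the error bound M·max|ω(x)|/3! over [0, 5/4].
42875*sqrt(3)/373248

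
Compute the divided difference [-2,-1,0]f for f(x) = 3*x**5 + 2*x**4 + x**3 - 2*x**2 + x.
-36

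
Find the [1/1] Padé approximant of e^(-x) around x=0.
(1 - x/2)/(x/2 + 1)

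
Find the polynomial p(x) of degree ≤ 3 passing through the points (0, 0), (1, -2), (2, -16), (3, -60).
-3*x**3 + 3*x**2 - 2*x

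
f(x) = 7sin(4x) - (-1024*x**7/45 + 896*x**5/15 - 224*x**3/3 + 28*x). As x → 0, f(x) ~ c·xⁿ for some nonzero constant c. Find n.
9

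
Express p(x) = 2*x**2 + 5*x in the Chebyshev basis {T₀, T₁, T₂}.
T₀ + (5)T₁ + T₂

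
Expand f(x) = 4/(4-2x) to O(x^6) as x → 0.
1 + x/2 + x**2/4 + x**3/8 + x**4/16 + x**5/32 + O(x**6)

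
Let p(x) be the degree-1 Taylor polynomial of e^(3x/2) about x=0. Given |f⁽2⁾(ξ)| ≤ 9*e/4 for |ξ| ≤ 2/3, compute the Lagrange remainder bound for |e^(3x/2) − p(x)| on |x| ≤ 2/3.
e/2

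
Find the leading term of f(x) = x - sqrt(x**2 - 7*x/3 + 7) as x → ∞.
7/6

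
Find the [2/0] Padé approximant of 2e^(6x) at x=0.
36*x**2 + 12*x + 2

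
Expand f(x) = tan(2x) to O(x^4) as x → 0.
2*x + 8*x**3/3 + O(x**4)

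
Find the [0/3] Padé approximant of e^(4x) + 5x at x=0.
1/(-1787*x**3/3 + 73*x**2 - 9*x + 1)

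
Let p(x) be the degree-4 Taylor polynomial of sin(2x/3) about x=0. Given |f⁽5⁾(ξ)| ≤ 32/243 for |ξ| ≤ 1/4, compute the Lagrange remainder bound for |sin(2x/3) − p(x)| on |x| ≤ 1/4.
1/933120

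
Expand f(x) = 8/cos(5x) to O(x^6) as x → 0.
8 + 100*x**2 + 3125*x**4/3 + O(x**6)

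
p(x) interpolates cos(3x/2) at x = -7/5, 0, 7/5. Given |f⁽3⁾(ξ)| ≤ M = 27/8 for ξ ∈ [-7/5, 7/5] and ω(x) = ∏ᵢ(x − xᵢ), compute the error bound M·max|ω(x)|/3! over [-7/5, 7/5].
343*sqrt(3)/1000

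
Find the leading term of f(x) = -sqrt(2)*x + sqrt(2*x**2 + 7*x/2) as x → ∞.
7*sqrt(2)/8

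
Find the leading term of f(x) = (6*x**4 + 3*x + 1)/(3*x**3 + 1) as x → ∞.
2*x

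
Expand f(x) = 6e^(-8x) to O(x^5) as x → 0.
6 - 48*x + 192*x**2 - 512*x**3 + 1024*x**4 + O(x**5)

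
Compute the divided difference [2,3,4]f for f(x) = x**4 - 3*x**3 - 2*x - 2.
28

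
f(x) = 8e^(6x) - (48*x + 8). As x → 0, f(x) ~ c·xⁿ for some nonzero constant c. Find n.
2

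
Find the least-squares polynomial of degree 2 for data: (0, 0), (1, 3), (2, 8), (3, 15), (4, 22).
-6/35 + (96/35)x + (5/7)x²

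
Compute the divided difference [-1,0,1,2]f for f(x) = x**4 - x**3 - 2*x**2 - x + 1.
1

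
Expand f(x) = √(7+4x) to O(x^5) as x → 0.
sqrt(7) + 2*sqrt(7)*x/7 - 2*sqrt(7)*x**2/49 + 4*sqrt(7)*x**3/343 - 10*sqrt(7)*x**4/2401 + O(x**5)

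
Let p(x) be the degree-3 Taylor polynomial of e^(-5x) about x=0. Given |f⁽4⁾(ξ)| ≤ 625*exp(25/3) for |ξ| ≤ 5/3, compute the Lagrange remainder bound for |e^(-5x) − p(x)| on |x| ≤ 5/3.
390625*exp(25/3)/1944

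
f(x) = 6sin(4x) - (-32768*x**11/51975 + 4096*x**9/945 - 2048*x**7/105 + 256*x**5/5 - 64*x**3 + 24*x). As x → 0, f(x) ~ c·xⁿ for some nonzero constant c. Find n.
13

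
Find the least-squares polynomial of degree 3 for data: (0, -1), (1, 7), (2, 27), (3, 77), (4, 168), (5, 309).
-83/126 + (2321/756)x + (92/63)x² + (223/108)x³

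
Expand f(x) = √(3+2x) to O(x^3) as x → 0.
sqrt(3) + sqrt(3)*x/3 - sqrt(3)*x**2/18 + O(x**3)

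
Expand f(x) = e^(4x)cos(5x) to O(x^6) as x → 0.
1 + 4*x - 9*x**2/2 - 118*x**3/3 - 1519*x**4/24 - 619*x**5/30 + O(x**6)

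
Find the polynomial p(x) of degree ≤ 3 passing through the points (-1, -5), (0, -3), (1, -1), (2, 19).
3*x**3 - x - 3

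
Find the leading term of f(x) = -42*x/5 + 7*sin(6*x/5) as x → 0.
-252*x**3/125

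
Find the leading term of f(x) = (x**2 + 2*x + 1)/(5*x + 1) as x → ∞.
x/5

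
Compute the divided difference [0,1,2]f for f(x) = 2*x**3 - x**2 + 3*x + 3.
5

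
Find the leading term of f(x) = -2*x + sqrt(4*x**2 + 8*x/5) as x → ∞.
2/5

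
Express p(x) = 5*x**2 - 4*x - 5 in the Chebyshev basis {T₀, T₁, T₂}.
(-5/2)T₀ + (-4)T₁ + (5/2)T₂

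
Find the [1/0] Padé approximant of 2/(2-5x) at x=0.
5*x/2 + 1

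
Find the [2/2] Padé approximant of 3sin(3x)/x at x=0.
(9 - 189*x**2/20)/(9*x**2/20 + 1)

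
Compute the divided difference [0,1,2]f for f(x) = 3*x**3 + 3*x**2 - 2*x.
12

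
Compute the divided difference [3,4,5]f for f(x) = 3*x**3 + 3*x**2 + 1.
39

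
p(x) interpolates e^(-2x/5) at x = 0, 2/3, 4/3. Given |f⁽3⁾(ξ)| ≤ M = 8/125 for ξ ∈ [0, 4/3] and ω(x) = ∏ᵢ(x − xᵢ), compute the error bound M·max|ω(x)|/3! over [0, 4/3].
64*sqrt(3)/91125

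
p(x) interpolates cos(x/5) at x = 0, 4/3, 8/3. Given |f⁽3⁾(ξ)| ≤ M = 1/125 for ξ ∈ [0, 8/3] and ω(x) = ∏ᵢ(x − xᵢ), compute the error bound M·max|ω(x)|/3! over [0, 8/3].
64*sqrt(3)/91125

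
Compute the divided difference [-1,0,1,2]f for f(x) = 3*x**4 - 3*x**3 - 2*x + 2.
3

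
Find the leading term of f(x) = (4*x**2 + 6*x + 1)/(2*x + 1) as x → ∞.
2*x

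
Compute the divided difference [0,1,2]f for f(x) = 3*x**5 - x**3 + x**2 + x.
43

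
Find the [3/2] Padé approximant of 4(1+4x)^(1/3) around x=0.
(1792*x**3/405 + 448*x**2/15 + 112*x/5 + 4)/(32*x**2/9 + 64*x/15 + 1)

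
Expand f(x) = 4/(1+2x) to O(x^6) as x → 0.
4 - 8*x + 16*x**2 - 32*x**3 + 64*x**4 - 128*x**5 + O(x**6)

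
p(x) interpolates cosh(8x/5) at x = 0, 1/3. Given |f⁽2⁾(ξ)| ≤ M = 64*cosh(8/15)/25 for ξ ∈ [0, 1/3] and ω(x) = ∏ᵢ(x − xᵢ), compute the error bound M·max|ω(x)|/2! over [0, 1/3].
8*cosh(8/15)/225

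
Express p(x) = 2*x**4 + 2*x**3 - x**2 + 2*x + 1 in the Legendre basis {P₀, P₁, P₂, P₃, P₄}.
(16/15)P₀ + (16/5)P₁ + (10/21)P₂ + (4/5)P₃ + (16/35)P₄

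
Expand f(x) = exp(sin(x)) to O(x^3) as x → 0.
1 + x + x**2/2 + O(x**3)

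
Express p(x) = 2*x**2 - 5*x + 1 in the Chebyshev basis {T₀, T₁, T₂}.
(2)T₀ + (-5)T₁ + T₂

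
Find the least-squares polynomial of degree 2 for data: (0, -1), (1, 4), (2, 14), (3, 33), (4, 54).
-8/7 + (153/70)x + (41/14)x²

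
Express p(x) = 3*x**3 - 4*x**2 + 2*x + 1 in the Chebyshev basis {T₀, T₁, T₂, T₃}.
-T₀ + (17/4)T₁ + (-2)T₂ + (3/4)T₃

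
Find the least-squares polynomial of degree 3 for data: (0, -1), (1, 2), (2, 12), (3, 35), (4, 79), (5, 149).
-62/63 + (653/378)x + (37/252)x² + (119/108)x³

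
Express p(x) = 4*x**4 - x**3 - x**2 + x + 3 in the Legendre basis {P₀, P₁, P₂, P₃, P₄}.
(52/15)P₀ + (2/5)P₁ + (34/21)P₂ + (-2/5)P₃ + (32/35)P₄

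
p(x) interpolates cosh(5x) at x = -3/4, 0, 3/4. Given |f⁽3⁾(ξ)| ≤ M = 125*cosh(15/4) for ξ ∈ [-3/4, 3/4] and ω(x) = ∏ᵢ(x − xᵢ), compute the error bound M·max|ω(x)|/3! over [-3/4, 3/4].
125*sqrt(3)*cosh(15/4)/64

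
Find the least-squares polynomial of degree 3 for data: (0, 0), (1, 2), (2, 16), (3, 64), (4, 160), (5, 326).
4/63 + (208/189)x + (-23/9)x² + (83/27)x³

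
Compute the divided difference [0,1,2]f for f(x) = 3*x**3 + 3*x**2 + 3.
12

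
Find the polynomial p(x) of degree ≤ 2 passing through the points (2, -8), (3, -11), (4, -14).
-3*x - 2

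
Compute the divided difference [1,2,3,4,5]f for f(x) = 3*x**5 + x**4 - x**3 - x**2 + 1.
46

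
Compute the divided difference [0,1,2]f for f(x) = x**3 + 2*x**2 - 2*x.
5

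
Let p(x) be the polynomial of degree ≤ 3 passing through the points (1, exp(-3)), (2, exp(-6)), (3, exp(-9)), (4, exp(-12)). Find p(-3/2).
(-495*exp(6) - 105 + 385*exp(3) + 231*exp(9))*exp(-12)/16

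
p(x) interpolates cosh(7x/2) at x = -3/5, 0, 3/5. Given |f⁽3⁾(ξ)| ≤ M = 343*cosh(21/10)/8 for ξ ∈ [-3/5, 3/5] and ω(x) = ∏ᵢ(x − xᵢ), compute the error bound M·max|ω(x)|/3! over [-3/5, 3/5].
343*sqrt(3)*cosh(21/10)/1000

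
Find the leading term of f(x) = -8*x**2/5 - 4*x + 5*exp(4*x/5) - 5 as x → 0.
32*x**3/75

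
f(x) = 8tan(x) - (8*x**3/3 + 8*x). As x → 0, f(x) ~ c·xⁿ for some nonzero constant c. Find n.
5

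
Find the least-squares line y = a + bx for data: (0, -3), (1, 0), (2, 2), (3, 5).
a = -29/10, b = 13/5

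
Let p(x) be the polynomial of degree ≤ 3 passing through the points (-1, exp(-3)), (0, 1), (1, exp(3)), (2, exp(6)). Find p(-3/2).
((-5*exp(6) - 35 + 21*exp(3))*exp(3) + 35)*exp(-3)/16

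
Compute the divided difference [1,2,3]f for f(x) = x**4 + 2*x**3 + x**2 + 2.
38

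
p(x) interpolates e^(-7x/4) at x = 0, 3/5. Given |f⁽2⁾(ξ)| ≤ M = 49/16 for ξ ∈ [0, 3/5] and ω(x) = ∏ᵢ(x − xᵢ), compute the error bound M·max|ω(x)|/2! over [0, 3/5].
441/3200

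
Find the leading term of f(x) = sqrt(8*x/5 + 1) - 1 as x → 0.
4*x/5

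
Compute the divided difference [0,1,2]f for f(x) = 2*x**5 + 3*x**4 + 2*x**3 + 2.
57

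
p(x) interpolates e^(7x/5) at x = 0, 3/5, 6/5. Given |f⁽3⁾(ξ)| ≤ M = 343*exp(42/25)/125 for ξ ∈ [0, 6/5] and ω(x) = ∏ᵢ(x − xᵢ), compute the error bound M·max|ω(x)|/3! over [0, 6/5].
343*sqrt(3)*exp(42/25)/15625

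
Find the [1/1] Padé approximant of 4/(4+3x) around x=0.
1/(3*x/4 + 1)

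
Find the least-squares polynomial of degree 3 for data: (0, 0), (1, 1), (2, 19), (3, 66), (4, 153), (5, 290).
1/14 + (-373/84)x + (93/28)x² + (11/6)x³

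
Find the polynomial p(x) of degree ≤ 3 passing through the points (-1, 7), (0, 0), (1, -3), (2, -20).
-3*x**3 + 2*x**2 - 2*x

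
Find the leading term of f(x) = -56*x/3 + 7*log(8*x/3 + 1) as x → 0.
-224*x**2/9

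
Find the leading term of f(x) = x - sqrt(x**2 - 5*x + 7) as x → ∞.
5/2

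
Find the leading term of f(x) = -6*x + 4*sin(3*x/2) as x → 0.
-9*x**3/4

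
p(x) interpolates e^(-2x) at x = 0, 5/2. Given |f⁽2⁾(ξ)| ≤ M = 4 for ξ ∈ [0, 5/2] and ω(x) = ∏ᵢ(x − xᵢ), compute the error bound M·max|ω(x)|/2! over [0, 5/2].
25/8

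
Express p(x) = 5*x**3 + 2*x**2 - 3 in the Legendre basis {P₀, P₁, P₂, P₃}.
(-7/3)P₀ + (3)P₁ + (4/3)P₂ + (2)P₃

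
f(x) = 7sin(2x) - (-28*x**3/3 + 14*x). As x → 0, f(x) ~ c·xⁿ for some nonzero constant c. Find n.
5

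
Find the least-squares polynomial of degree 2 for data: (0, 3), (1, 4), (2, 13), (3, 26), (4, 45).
19/7 + (-29/35)x + (20/7)x²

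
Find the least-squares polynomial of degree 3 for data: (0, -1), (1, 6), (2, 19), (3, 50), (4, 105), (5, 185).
-38/63 + (508/189)x + (421/252)x² + (113/108)x³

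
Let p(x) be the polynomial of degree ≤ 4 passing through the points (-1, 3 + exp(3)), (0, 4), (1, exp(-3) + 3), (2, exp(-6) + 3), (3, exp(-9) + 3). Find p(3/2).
(-5 + 60*exp(3) + 90*exp(6) + (3*exp(3) + 364)*exp(9))*exp(-9)/128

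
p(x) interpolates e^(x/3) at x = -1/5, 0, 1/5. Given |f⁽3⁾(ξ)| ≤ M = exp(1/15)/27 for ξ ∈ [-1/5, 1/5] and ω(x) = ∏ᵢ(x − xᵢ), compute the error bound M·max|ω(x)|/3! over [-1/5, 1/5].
sqrt(3)*exp(1/15)/91125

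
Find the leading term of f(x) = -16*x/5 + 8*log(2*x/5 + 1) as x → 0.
-16*x**2/25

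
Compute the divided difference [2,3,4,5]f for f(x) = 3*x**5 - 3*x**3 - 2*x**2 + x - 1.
372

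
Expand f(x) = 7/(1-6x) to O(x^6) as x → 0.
7 + 42*x + 252*x**2 + 1512*x**3 + 9072*x**4 + 54432*x**5 + O(x**6)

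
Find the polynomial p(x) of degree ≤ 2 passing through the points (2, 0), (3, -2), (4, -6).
-x**2 + 3*x - 2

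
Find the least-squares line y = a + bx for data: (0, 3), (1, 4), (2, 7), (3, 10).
a = 12/5, b = 12/5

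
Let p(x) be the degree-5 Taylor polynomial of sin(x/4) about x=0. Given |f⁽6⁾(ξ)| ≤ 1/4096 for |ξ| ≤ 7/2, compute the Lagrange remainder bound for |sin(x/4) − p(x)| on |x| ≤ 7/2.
117649/188743680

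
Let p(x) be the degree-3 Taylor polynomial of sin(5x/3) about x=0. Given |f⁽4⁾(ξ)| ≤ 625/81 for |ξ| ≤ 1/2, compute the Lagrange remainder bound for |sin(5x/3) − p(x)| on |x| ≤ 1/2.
625/31104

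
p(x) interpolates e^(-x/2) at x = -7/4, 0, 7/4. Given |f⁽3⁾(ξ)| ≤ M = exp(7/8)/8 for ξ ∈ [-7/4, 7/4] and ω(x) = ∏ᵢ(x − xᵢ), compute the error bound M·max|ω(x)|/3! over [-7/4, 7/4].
343*sqrt(3)*exp(7/8)/13824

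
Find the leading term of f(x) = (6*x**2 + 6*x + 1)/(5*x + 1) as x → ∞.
6*x/5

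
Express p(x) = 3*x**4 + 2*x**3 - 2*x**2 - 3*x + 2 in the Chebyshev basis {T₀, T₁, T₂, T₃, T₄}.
(17/8)T₀ + (-3/2)T₁ + (1/2)T₂ + (1/2)T₃ + (3/8)T₄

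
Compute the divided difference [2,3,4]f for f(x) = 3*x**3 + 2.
27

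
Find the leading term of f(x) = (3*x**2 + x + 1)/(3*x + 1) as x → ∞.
x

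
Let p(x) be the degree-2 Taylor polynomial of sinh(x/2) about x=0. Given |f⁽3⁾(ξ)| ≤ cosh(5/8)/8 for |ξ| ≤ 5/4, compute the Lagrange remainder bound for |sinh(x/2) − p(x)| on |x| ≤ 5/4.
125*cosh(5/8)/3072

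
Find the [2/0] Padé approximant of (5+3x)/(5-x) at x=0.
4*x**2/25 + 4*x/5 + 1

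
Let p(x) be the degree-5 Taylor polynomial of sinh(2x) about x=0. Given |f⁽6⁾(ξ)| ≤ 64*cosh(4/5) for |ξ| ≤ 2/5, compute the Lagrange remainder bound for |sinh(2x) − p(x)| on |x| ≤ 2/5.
256*cosh(4/5)/703125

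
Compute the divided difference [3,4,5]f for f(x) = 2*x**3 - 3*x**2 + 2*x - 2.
21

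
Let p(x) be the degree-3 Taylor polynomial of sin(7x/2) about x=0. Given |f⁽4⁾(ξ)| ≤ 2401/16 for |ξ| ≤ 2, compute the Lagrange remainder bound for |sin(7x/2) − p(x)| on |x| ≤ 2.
2401/24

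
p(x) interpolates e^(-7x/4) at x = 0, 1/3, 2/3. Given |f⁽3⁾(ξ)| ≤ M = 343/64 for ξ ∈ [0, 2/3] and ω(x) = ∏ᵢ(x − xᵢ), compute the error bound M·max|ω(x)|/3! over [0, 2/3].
343*sqrt(3)/46656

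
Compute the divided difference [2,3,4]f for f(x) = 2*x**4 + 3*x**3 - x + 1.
137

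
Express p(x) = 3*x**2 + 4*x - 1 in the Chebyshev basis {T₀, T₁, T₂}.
(1/2)T₀ + (4)T₁ + (3/2)T₂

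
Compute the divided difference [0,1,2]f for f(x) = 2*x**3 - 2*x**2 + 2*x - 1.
4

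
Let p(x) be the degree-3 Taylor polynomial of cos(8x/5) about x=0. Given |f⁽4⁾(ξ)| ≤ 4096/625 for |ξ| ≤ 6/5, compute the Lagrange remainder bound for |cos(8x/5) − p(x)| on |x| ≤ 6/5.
221184/390625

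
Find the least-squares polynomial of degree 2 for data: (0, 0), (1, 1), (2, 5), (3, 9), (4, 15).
-6/35 + (33/35)x + (5/7)x²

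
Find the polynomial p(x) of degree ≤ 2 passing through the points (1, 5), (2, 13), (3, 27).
3*x**2 - x + 3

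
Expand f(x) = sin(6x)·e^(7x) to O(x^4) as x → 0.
6*x + 42*x**2 + 111*x**3 + O(x**4)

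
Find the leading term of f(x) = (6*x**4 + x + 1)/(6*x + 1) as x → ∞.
x**3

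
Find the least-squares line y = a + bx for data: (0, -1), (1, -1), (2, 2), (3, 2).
a = -13/10, b = 6/5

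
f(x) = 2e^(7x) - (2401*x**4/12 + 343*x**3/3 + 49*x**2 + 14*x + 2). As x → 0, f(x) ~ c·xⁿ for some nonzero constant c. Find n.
5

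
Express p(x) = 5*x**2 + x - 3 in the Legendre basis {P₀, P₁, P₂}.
(-4/3)P₀ + P₁ + (10/3)P₂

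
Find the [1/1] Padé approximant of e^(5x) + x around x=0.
(47*x/12 + 1)/(1 - 25*x/12)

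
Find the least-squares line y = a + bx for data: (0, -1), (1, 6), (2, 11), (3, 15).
a = -1/5, b = 53/10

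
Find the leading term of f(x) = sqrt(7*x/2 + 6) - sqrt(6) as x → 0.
7*sqrt(6)*x/24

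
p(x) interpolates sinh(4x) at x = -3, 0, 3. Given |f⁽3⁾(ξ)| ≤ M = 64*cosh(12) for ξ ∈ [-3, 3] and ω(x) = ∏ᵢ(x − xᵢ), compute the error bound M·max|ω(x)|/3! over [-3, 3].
64*sqrt(3)*cosh(12)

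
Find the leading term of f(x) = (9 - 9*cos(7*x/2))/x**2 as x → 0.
441/8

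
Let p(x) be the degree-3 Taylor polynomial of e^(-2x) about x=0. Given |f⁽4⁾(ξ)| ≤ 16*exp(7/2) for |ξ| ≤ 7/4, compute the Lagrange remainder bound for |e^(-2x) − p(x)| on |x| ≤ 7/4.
2401*exp(7/2)/384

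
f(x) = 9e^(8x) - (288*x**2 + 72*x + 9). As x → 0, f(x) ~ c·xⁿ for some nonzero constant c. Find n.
3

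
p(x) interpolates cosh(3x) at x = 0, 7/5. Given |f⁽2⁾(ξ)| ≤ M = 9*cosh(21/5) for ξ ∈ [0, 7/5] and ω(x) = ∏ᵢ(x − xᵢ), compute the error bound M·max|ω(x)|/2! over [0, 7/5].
441*cosh(21/5)/200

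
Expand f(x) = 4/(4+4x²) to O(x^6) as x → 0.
1 - x**2 + x**4 + O(x**6)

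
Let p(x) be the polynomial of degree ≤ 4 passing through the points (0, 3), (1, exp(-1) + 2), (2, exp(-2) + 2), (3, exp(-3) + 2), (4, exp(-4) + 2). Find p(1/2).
(-70*exp(2) - 5 + 28*e + 140*exp(3) + 291*exp(4))*exp(-4)/128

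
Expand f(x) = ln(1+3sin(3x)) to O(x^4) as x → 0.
9*x - 81*x**2/2 + 459*x**3/2 + O(x**4)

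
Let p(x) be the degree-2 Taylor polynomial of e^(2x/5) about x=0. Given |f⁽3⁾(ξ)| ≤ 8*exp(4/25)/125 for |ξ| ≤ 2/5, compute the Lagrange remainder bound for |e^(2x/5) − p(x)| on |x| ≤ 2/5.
32*exp(4/25)/46875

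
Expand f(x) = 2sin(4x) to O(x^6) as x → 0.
8*x - 64*x**3/3 + 256*x**5/15 + O(x**6)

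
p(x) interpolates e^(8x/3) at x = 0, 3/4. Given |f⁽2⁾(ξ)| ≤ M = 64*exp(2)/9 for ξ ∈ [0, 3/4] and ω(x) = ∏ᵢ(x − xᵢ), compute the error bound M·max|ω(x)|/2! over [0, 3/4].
exp(2)/2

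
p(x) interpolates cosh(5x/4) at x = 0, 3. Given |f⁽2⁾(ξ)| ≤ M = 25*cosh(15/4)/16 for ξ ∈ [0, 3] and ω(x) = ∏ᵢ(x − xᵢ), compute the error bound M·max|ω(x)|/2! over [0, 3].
225*cosh(15/4)/128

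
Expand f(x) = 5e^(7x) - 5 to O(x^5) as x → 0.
35*x + 245*x**2/2 + 1715*x**3/6 + 12005*x**4/24 + O(x**5)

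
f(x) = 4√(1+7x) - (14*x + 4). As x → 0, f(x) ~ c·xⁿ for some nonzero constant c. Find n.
2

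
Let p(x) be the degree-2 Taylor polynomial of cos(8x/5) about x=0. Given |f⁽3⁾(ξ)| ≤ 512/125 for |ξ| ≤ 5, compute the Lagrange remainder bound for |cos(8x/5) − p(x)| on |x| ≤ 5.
256/3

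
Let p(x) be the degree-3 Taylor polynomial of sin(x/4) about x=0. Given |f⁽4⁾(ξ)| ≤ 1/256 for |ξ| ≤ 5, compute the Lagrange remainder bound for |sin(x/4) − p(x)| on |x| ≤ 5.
625/6144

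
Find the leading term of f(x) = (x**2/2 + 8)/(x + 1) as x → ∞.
x/2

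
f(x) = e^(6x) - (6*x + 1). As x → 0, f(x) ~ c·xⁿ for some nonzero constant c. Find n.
2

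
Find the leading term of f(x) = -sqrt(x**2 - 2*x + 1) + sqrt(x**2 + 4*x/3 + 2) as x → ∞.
5/3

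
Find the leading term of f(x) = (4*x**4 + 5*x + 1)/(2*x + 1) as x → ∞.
2*x**3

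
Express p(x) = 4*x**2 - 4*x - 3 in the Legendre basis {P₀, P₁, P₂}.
(-5/3)P₀ + (-4)P₁ + (8/3)P₂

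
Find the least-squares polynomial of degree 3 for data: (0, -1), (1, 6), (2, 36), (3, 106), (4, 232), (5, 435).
-47/42 + (557/252)x + (191/84)x² + (53/18)x³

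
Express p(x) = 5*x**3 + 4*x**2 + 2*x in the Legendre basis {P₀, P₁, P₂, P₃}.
(4/3)P₀ + (5)P₁ + (8/3)P₂ + (2)P₃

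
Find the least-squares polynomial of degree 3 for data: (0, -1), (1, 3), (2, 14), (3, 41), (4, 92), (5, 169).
-97/126 + (685/756)x + (10/9)x² + (119/108)x³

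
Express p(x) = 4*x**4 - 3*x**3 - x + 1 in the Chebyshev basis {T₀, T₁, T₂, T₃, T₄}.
(5/2)T₀ + (-13/4)T₁ + (2)T₂ + (-3/4)T₃ + (1/2)T₄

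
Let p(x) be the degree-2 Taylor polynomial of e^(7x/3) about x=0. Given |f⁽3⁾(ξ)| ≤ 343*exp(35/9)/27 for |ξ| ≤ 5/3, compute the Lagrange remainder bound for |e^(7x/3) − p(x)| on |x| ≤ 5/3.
42875*exp(35/9)/4374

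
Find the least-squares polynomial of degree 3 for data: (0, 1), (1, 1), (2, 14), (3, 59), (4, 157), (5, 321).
74/63 + (-43/27)x + (-130/63)x² + (82/27)x³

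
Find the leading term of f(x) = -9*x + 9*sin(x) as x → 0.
-3*x**3/2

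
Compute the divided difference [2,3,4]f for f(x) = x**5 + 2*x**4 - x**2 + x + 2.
394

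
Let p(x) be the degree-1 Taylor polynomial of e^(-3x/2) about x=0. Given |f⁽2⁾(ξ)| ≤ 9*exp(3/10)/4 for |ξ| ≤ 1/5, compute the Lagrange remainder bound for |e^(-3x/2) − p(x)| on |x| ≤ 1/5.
9*exp(3/10)/200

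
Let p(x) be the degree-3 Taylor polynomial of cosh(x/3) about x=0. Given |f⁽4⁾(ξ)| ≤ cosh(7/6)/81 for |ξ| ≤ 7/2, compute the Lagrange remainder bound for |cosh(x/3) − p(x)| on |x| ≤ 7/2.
2401*cosh(7/6)/31104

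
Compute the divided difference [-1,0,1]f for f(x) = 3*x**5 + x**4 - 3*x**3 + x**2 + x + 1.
2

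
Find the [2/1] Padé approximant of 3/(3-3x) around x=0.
1/(1 - x)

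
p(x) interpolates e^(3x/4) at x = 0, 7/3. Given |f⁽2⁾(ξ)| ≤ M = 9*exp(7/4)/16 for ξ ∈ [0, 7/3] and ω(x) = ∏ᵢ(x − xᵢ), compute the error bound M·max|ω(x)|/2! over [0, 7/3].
49*exp(7/4)/128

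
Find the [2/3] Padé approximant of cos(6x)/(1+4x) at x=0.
(1 - 15*x**2)/(12*x**3 + 3*x**2 + 4*x + 1)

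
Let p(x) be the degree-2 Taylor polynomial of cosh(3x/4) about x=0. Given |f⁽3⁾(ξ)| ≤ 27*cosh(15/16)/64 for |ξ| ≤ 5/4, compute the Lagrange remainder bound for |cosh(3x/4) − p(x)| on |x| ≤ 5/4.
1125*cosh(15/16)/8192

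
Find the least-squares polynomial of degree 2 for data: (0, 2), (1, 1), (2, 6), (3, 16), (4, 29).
12/7 + (-177/70)x + (33/14)x²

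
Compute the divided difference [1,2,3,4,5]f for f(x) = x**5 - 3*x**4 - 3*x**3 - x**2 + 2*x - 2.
12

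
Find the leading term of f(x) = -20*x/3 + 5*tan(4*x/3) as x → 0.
320*x**3/81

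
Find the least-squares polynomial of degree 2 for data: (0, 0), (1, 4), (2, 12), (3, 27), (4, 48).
9/35 + (13/70)x + (41/14)x²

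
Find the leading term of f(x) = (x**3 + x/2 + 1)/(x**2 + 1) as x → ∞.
x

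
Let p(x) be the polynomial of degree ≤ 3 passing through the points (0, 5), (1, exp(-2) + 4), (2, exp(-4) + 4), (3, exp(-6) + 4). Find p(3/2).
(-1 + 9*exp(2) + 9*exp(4) + 63*exp(6))*exp(-6)/16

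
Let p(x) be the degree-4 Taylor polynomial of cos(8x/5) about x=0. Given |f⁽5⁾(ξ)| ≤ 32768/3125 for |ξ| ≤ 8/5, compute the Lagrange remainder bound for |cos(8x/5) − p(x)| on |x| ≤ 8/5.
134217728/146484375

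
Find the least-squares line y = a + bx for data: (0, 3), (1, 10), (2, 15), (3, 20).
a = 18/5, b = 28/5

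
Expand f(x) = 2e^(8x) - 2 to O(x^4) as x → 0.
16*x + 64*x**2 + 512*x**3/3 + O(x**4)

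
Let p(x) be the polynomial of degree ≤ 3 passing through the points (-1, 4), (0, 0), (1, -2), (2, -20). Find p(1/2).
-1/8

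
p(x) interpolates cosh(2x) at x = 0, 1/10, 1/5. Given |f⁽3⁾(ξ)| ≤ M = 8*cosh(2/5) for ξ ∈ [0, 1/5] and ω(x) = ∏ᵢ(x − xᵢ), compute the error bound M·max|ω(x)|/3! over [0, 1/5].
sqrt(3)*cosh(2/5)/3375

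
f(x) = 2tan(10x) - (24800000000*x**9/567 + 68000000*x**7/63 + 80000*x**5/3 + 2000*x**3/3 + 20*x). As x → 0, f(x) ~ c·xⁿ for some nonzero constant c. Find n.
11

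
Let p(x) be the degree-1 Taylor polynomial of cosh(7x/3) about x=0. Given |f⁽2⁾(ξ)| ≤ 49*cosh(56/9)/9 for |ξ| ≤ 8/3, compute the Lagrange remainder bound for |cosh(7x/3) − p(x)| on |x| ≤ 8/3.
1568*cosh(56/9)/81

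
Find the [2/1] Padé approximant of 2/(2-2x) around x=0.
1/(1 - x)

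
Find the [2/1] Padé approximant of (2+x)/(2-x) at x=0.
(x/2 + 1)/(1 - x/2)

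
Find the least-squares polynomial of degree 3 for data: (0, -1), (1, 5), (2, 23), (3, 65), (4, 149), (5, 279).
-50/63 + (1145/378)x + (29/126)x² + (56/27)x³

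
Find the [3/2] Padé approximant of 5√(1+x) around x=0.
(5*x**3/32 + 45*x**2/16 + 15*x/2 + 5)/(3*x**2/16 + x + 1)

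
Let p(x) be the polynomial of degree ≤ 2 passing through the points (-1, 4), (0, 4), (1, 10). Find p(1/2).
25/4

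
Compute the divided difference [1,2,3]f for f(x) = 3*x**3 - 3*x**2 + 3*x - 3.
15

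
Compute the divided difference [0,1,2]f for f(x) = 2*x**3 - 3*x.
6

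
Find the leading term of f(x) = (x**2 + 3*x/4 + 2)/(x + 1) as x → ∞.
x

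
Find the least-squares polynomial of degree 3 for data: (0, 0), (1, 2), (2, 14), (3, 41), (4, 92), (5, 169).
4/63 + (-457/378)x + (517/252)x² + (107/108)x³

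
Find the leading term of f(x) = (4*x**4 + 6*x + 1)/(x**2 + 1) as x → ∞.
4*x**2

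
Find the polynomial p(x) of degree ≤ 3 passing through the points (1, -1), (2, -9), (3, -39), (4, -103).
-2*x**3 + x**2 + 3*x - 3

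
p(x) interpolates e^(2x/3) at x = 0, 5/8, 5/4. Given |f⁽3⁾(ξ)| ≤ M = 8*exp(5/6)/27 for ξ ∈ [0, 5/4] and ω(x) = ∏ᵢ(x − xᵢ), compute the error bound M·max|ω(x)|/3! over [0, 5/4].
125*sqrt(3)*exp(5/6)/46656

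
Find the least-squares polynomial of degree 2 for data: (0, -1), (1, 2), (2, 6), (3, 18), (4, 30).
-31/35 + (13/35)x + (13/7)x²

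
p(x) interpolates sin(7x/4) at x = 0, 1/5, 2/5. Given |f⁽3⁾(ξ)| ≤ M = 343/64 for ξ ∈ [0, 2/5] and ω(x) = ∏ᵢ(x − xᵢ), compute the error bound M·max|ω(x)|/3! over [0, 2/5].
343*sqrt(3)/216000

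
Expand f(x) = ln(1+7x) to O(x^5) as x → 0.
7*x - 49*x**2/2 + 343*x**3/3 - 2401*x**4/4 + O(x**5)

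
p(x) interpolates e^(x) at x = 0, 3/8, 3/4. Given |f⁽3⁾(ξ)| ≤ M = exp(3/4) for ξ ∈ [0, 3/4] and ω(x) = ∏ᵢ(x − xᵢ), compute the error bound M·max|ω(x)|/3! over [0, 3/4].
sqrt(3)*exp(3/4)/512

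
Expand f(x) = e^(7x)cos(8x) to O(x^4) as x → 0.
1 + 7*x - 15*x**2/2 - 1001*x**3/6 + O(x**4)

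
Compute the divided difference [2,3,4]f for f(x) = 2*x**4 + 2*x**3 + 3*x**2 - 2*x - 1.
131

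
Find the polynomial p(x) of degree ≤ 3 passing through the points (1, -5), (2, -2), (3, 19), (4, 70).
2*x**3 - 3*x**2 - 2*x - 2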